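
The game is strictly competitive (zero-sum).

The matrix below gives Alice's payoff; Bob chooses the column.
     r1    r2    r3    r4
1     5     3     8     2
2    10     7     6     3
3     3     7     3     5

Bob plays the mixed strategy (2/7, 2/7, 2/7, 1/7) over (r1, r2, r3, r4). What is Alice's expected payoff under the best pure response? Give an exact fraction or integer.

1: (5)·(2/7) + (3)·(2/7) + (8)·(2/7) + (2)·(1/7) = 34/7.
2: (10)·(2/7) + (7)·(2/7) + (6)·(2/7) + (3)·(1/7) = 7.
3: (3)·(2/7) + (7)·(2/7) + (3)·(2/7) + (5)·(1/7) = 31/7.
The best pure response is 2 with expected payoff 7.

7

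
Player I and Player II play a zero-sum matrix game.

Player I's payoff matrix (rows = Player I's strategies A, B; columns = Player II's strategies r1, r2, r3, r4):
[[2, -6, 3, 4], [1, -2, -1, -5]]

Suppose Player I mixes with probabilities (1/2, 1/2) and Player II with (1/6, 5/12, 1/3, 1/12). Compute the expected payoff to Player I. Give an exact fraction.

Against (1/6, 5/12, 1/3, 1/12), each row's expected payoff is A: -5/6; B: -17/12.
Taking the (1/2, 1/2)-weighted average: (1/2)·(-5/6) + (1/2)·(-17/12) = -9/8.

-9/8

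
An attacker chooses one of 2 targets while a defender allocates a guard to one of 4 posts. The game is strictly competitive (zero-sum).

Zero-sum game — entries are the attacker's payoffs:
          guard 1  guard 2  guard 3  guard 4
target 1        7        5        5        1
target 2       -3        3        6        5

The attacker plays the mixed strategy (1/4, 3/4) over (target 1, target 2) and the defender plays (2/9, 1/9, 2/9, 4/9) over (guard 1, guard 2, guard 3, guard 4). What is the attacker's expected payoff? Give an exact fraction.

Against (2/9, 1/9, 2/9, 4/9), each row's expected payoff is target 1: 11/3; target 2: 29/9.
Taking the (1/4, 3/4)-weighted average: (1/4)·(11/3) + (3/4)·(29/9) = 10/3.

10/3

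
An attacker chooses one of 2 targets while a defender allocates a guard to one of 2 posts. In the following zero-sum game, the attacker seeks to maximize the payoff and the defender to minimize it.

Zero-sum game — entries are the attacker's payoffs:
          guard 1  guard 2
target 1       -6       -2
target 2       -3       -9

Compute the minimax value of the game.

-24/5

Row minima are -6 and -9, so the attacker's maximin is -6; column maxima are -3 and -2, so the defender's minimax is -3. These differ, so the equilibrium is in mixed strategies.
Let the attacker play target 1 with probability p. The defender is indifferent when −6p − 3(1−p) = −2p − 9(1−p), giving p = 3/5.
Let the defender play guard 1 with probability q. The attacker is indifferent when −6q − 2(1−q) = −3q − 9(1−q), giving q = 7/10.
The value is -6·(7/10) + (-2)·(3/10) = -24/5.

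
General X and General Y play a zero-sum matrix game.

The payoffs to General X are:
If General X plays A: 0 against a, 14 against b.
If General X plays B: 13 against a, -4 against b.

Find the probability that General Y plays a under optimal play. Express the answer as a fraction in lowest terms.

18/31

Row minima are 0 and -4, so General X's maximin is 0; column maxima are 13 and 14, so General Y's minimax is 13. These differ, so the equilibrium is in mixed strategies.
Let General Y play a with probability q. General X is indifferent when 14(1−q) = 13q − 4(1−q), giving q = 18/31.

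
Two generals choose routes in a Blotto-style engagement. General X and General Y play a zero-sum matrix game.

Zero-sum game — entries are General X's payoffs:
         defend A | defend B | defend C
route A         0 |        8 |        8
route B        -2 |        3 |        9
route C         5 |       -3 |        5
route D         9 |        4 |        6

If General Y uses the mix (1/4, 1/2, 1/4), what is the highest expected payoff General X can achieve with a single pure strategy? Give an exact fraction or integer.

6

route A: (0)·(1/4) + (8)·(1/2) + (8)·(1/4) = 6.
route B: (-2)·(1/4) + (3)·(1/2) + (9)·(1/4) = 13/4.
route C: (5)·(1/4) + (-3)·(1/2) + (5)·(1/4) = 1.
route D: (9)·(1/4) + (4)·(1/2) + (6)·(1/4) = 23/4.
The best pure response is route A with expected payoff 6.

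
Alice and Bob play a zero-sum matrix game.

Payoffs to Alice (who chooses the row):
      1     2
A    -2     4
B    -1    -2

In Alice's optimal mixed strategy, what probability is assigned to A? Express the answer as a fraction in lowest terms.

1/7

Row minima are -2 and -2, so Alice's maximin is -2; column maxima are -1 and 4, so Bob's minimax is -1. These differ, so the equilibrium is in mixed strategies.
Let Alice play A with probability p. Bob is indifferent when −2p − (1−p) = 4p − 2(1−p), giving p = 1/7.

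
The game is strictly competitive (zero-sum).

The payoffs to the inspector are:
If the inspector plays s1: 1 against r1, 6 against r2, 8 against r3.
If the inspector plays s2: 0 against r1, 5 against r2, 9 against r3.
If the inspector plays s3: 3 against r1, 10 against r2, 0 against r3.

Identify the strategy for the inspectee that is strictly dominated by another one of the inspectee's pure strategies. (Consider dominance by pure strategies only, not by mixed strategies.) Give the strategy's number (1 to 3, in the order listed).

2

The inspectee prefers columns that give the inspector less. Compare r2 with r1: 1 < 6, 0 < 5, 3 < 10.
So r1 strictly dominates r2 for the inspectee; r2 is strictly dominated.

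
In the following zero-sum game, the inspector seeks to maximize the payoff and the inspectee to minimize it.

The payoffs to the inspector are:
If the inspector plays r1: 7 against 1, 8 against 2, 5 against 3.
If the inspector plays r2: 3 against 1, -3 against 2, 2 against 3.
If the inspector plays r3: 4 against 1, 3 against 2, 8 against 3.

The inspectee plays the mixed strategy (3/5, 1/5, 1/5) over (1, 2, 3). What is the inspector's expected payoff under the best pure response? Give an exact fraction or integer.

r1: (7)·(3/5) + (8)·(1/5) + (5)·(1/5) = 34/5.
r2: (3)·(3/5) + (-3)·(1/5) + (2)·(1/5) = 8/5.
r3: (4)·(3/5) + (3)·(1/5) + (8)·(1/5) = 23/5.
The best pure response is r1 with expected payoff 34/5.

34/5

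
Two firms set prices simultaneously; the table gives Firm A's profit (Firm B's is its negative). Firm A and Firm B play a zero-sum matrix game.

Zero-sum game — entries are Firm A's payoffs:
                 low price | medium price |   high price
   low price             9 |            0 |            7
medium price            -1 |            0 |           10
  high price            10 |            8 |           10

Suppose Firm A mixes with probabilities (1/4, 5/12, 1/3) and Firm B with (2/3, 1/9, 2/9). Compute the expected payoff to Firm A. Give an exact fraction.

Against (2/3, 1/9, 2/9), each row's expected payoff is low price: 68/9; medium price: 14/9; high price: 88/9.
Taking the (1/4, 5/12, 1/3)-weighted average: (1/4)·(68/9) + (5/12)·(14/9) + (1/3)·(88/9) = 313/54.

313/54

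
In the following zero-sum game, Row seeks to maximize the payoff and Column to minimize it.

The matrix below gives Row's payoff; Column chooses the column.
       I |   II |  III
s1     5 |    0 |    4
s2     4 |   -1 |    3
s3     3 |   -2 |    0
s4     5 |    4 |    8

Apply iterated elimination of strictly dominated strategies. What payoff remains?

Column III is strictly dominated by II for Column (0<4, -1<3, -2<0, 4<8); eliminate III.
Row s3 is strictly dominated by row s1 (5>3, 0>-2); eliminate s3.
Column I is strictly dominated by II for Column (0<5, -1<4, 4<5); eliminate I.
Row s2 is strictly dominated by row s1 (0>-1); eliminate s2.
Row s1 is strictly dominated by row s4 (4>0); eliminate s1.
Only (s4, II) remains, with payoff 4.

4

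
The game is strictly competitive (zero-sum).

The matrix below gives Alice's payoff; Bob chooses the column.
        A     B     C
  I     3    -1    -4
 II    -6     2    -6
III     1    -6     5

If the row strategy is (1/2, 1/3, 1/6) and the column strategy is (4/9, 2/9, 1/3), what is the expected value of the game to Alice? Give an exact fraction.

-25/18

Against (4/9, 2/9, 1/3), each row's expected payoff is I: -2/9; II: -38/9; III: 7/9.
Taking the (1/2, 1/3, 1/6)-weighted average: (1/2)·(-2/9) + (1/3)·(-38/9) + (1/6)·(7/9) = -25/18.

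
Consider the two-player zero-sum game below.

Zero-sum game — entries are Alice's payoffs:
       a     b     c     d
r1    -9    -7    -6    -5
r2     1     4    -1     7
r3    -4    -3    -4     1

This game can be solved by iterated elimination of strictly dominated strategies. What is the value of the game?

Row r1 is strictly dominated by row r2 (1>-9, 4>-7, -1>-6, 7>-5); eliminate r1.
Row r3 is strictly dominated by row r2 (1>-4, 4>-3, -1>-4, 7>1); eliminate r3.
Column a is strictly dominated by c for Bob (-1<1); eliminate a.
Column b is strictly dominated by c for Bob (-1<4); eliminate b.
Column d is strictly dominated by c for Bob (-1<7); eliminate d.
Only (r2, c) remains, with payoff -1.

-1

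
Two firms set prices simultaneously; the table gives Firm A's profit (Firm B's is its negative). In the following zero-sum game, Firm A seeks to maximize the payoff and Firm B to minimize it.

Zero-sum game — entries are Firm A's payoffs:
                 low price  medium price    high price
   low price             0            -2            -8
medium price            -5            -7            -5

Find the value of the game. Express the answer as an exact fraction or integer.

-23/4

Column low price is strictly dominated by medium price for Firm B (it gives Firm A more in every row).
The remaining 2×2 game on (low price, medium price) × (medium price, high price) has no saddle point. Let Firm A play low price with probability p; indifference gives −2p − 7(1−p) = −8p − 5(1−p), so p = 1/4.
Similarly Firm B's optimal q on medium price is 3/8, and the value is -2·(3/8) + (-8)·(5/8) = -23/4.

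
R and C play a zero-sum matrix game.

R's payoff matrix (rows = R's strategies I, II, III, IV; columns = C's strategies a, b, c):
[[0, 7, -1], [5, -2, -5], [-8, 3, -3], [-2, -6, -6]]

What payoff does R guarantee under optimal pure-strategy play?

Row minima: -1, -5, -8, -6 → R's maximin is -1.
Column maxima: 5, 7, -1 → C's minimax is -1.
They coincide at (I, c), so the value is -1.

-1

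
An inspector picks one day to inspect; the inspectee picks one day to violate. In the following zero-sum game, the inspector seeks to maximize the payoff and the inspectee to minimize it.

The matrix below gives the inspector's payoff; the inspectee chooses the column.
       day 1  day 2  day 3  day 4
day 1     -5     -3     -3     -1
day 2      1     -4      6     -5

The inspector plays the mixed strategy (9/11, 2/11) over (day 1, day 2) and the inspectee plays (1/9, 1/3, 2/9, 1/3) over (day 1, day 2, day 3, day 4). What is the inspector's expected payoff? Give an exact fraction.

-235/99

Against (1/9, 1/3, 2/9, 1/3), each row's expected payoff is day 1: -23/9; day 2: -14/9.
Taking the (9/11, 2/11)-weighted average: (9/11)·(-23/9) + (2/11)·(-14/9) = -235/99.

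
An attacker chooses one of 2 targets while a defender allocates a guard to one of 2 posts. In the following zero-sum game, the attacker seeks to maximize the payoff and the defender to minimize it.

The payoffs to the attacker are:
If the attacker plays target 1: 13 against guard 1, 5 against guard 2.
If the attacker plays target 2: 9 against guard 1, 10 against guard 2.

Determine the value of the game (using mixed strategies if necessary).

Row minima are 5 and 9, so the attacker's maximin is 9; column maxima are 13 and 10, so the defender's minimax is 10. These differ, so the equilibrium is in mixed strategies.
Let the attacker play target 1 with probability p. The defender is indifferent when 13p + 9(1−p) = 5p + 10(1−p), giving p = 1/9.
Let the defender play guard 1 with probability q. The attacker is indifferent when 13q + 5(1−q) = 9q + 10(1−q), giving q = 5/9.
The value is 13·(5/9) + (5)·(4/9) = 85/9.

85/9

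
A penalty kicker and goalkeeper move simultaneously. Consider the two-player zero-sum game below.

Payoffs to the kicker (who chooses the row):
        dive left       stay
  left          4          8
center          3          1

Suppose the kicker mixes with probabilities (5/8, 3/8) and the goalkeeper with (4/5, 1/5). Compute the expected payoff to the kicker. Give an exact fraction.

Against (4/5, 1/5), each row's expected payoff is left: 24/5; center: 13/5.
Taking the (5/8, 3/8)-weighted average: (5/8)·(24/5) + (3/8)·(13/5) = 159/40.

159/40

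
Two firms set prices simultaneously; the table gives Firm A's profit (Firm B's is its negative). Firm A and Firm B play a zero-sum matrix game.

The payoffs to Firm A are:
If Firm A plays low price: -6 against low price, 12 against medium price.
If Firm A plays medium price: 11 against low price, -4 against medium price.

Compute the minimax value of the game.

Row minima are -6 and -4, so Firm A's maximin is -4; column maxima are 11 and 12, so Firm B's minimax is 11. These differ, so the equilibrium is in mixed strategies.
Let Firm A play low price with probability p. Firm B is indifferent when −6p + 11(1−p) = 12p − 4(1−p), giving p = 5/11.
Let Firm B play low price with probability q. Firm A is indifferent when −6q + 12(1−q) = 11q − 4(1−q), giving q = 16/33.
The value is -6·(16/33) + (12)·(17/33) = 36/11.

36/11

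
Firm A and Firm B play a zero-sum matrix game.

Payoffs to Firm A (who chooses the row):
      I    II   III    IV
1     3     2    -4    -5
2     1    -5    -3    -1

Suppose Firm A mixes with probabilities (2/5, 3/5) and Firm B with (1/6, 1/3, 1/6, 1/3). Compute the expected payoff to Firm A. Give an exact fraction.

-28/15

Against (1/6, 1/3, 1/6, 1/3), each row's expected payoff is 1: -7/6; 2: -7/3.
Taking the (2/5, 3/5)-weighted average: (2/5)·(-7/6) + (3/5)·(-7/3) = -28/15.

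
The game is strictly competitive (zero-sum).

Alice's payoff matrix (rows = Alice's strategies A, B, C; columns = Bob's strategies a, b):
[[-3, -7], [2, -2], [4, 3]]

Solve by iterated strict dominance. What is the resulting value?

Row A is strictly dominated by row B (2>-3, -2>-7); eliminate A.
Row B is strictly dominated by row C (4>2, 3>-2); eliminate B.
Column a is strictly dominated by b for Bob (3<4); eliminate a.
Only (C, b) remains, with payoff 3.

3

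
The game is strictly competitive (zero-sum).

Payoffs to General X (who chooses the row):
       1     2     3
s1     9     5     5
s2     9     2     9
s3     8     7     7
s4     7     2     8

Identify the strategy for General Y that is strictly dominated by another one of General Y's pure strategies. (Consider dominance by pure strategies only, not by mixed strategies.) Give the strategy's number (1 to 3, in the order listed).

General Y prefers columns that give General X less. Compare 1 with 2: 5 < 9, 2 < 9, 7 < 8, 2 < 7.
So 2 strictly dominates 1 for General Y; 1 is strictly dominated.

1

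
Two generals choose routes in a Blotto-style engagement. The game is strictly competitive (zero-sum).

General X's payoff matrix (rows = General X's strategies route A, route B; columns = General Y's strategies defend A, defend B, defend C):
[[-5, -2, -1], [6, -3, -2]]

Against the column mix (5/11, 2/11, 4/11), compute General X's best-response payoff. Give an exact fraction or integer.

16/11

route A: (-5)·(5/11) + (-2)·(2/11) + (-1)·(4/11) = -3.
route B: (6)·(5/11) + (-3)·(2/11) + (-2)·(4/11) = 16/11.
The best pure response is route B with expected payoff 16/11.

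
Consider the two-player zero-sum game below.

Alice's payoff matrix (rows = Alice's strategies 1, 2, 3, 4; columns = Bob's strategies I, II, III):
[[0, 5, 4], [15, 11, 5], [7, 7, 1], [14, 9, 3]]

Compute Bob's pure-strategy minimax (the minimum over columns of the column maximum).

5

The worst case (largest entry) in each column is I: 15, II: 11, III: 5.
The best (smallest) of these is 5.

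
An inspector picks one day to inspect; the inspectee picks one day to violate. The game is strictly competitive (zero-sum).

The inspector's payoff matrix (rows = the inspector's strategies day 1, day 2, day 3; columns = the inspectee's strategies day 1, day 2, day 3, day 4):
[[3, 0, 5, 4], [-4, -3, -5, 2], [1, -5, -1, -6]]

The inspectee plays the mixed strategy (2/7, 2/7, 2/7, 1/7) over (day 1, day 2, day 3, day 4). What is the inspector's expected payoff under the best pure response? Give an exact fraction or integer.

20/7

day 1: (3)·(2/7) + (0)·(2/7) + (5)·(2/7) + (4)·(1/7) = 20/7.
day 2: (-4)·(2/7) + (-3)·(2/7) + (-5)·(2/7) + (2)·(1/7) = -22/7.
day 3: (1)·(2/7) + (-5)·(2/7) + (-1)·(2/7) + (-6)·(1/7) = -16/7.
The best pure response is day 1 with expected payoff 20/7.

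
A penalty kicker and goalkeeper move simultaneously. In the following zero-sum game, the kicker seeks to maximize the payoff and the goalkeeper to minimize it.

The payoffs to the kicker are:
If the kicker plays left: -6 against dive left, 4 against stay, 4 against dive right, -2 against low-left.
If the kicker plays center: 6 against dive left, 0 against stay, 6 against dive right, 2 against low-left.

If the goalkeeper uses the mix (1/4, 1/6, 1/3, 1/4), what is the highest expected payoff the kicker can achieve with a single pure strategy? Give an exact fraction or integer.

4

left: (-6)·(1/4) + (4)·(1/6) + (4)·(1/3) + (-2)·(1/4) = 0.
center: (6)·(1/4) + (0)·(1/6) + (6)·(1/3) + (2)·(1/4) = 4.
The best pure response is center with expected payoff 4.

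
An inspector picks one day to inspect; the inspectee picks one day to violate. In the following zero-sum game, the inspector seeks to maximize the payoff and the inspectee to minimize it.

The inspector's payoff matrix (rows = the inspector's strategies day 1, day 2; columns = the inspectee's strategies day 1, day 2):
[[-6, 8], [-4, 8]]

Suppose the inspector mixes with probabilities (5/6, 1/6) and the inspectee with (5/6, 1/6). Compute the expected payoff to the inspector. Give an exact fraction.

Against (5/6, 1/6), each row's expected payoff is day 1: -11/3; day 2: -2.
Taking the (5/6, 1/6)-weighted average: (5/6)·(-11/3) + (1/6)·(-2) = -61/18.

-61/18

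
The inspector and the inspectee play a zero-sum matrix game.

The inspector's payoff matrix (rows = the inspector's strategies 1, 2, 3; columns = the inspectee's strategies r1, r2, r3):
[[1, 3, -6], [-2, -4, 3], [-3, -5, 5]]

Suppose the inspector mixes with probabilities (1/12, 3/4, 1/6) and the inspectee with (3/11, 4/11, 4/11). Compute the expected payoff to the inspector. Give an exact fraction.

Against (3/11, 4/11, 4/11), each row's expected payoff is 1: -9/11; 2: -10/11; 3: -9/11.
Taking the (1/12, 3/4, 1/6)-weighted average: (1/12)·(-9/11) + (3/4)·(-10/11) + (1/6)·(-9/11) = -39/44.

-39/44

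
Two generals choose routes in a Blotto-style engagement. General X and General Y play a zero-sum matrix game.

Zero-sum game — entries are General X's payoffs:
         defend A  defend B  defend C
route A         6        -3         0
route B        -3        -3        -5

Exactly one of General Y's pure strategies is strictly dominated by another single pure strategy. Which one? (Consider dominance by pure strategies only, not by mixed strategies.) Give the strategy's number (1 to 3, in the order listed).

General Y prefers columns that give General X less. Compare defend A with defend C: 0 < 6, -5 < -3.
So defend C strictly dominates defend A for General Y; defend A is strictly dominated.

1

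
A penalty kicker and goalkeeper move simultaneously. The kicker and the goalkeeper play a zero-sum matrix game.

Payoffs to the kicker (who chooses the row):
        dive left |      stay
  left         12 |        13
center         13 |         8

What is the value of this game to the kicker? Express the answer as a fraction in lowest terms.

Row minima are 12 and 8, so the kicker's maximin is 12; column maxima are 13 and 13, so the goalkeeper's minimax is 13. These differ, so the equilibrium is in mixed strategies.
Let the kicker play left with probability p. The goalkeeper is indifferent when 12p + 13(1−p) = 13p + 8(1−p), giving p = 5/6.
Let the goalkeeper play dive left with probability q. The kicker is indifferent when 12q + 13(1−q) = 13q + 8(1−q), giving q = 5/6.
The value is 12·(5/6) + (13)·(1/6) = 73/6.

73/6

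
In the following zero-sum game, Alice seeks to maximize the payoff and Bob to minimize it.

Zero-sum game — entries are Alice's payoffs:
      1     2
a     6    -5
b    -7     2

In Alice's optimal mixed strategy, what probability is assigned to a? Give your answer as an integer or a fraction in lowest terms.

9/20

Row minima are -5 and -7, so Alice's maximin is -5; column maxima are 6 and 2, so Bob's minimax is 2. These differ, so the equilibrium is in mixed strategies.
Let Alice play a with probability p. Bob is indifferent when 6p − 7(1−p) = −5p + 2(1−p), giving p = 9/20.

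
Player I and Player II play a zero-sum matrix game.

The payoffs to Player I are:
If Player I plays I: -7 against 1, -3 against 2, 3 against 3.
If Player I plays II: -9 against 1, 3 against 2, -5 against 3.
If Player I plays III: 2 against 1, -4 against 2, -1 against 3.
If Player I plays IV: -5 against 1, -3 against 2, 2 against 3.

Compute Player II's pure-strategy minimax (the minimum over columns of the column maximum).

2

The worst case (largest entry) in each column is 1: 2, 2: 3, 3: 3.
The best (smallest) of these is 2.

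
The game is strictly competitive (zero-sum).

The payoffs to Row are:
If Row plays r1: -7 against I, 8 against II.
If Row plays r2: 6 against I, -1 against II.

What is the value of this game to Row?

Row minima are -7 and -1, so Row's maximin is -1; column maxima are 6 and 8, so Column's minimax is 6. These differ, so the equilibrium is in mixed strategies.
Let Row play r1 with probability p. Column is indifferent when −7p + 6(1−p) = 8p − (1−p), giving p = 7/22.
Let Column play I with probability q. Row is indifferent when −7q + 8(1−q) = 6q − (1−q), giving q = 9/22.
The value is -7·(9/22) + (8)·(13/22) = 41/22.

41/22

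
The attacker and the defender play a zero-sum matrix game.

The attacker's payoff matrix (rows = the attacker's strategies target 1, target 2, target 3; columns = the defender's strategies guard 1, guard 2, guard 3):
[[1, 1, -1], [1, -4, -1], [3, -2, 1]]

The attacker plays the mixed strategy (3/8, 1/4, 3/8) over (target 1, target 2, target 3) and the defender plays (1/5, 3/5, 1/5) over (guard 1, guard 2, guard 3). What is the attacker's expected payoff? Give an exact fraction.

Against (1/5, 3/5, 1/5), each row's expected payoff is target 1: 3/5; target 2: -12/5; target 3: -2/5.
Taking the (3/8, 1/4, 3/8)-weighted average: (3/8)·(3/5) + (1/4)·(-12/5) + (3/8)·(-2/5) = -21/40.

-21/40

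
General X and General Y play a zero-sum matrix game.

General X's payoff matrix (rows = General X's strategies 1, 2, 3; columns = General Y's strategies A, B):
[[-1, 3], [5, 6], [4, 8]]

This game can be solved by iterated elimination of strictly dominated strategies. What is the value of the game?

Column B is strictly dominated by A for General Y (-1<3, 5<6, 4<8); eliminate B.
Row 3 is strictly dominated by row 2 (5>4); eliminate 3.
Row 1 is strictly dominated by row 2 (5>-1); eliminate 1.
Only (2, A) remains, with payoff 5.

5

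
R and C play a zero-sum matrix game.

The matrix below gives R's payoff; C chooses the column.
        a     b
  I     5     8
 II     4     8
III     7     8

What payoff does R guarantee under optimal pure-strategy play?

Row minima: 5, 4, 7 → R's maximin is 7.
Column maxima: 7, 8 → C's minimax is 7.
They coincide at (III, a), so the value is 7.

7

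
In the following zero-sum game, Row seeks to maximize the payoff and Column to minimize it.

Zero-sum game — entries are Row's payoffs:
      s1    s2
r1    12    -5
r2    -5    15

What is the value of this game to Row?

155/37

Row minima are -5 and -5, so Row's maximin is -5; column maxima are 12 and 15, so Column's minimax is 12. These differ, so the equilibrium is in mixed strategies.
Let Row play r1 with probability p. Column is indifferent when 12p − 5(1−p) = −5p + 15(1−p), giving p = 20/37.
Let Column play s1 with probability q. Row is indifferent when 12q − 5(1−q) = −5q + 15(1−q), giving q = 20/37.
The value is 12·(20/37) + (-5)·(17/37) = 155/37.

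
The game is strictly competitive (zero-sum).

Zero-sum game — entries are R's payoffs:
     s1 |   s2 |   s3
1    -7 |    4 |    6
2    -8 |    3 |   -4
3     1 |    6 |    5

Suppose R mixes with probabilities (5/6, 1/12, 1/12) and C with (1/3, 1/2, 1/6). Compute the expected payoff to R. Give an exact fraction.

3/4

Against (1/3, 1/2, 1/6), each row's expected payoff is 1: 2/3; 2: -11/6; 3: 25/6.
Taking the (5/6, 1/12, 1/12)-weighted average: (5/6)·(2/3) + (1/12)·(-11/6) + (1/12)·(25/6) = 3/4.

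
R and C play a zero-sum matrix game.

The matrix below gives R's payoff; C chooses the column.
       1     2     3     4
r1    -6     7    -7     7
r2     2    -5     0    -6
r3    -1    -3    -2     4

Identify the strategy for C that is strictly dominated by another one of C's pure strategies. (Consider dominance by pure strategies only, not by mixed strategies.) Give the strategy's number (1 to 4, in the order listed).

1

C prefers columns that give R less. Compare 1 with 3: -7 < -6, 0 < 2, -2 < -1.
So 3 strictly dominates 1 for C; 1 is strictly dominated.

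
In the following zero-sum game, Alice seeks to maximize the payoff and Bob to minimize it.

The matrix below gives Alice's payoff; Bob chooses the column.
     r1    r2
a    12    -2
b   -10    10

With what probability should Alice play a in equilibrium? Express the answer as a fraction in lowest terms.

10/17

Row minima are -2 and -10, so Alice's maximin is -2; column maxima are 12 and 10, so Bob's minimax is 10. These differ, so the equilibrium is in mixed strategies.
Let Alice play a with probability p. Bob is indifferent when 12p − 10(1−p) = −2p + 10(1−p), giving p = 10/17.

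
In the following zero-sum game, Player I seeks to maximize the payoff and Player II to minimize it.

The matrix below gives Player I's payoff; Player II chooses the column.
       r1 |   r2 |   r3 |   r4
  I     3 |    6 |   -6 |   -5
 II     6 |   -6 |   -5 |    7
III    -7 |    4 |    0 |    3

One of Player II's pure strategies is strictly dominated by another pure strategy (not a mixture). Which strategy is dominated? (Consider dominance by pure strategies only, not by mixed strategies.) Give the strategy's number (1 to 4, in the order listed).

Player II prefers columns that give Player I less. Compare r4 with r3: -6 < -5, -5 < 7, 0 < 3.
So r3 strictly dominates r4 for Player II; r4 is strictly dominated.

4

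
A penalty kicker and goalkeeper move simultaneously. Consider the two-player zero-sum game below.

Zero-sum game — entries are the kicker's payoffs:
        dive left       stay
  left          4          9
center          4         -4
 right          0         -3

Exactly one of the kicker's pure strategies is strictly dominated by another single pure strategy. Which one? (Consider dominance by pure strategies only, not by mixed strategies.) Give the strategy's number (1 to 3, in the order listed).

Compare right with left: 4 > 0, 9 > -3.
So left strictly dominates right for the kicker; right is strictly dominated.

3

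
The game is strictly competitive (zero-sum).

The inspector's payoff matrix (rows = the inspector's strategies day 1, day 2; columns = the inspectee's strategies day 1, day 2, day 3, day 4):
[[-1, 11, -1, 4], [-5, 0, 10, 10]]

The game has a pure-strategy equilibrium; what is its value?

Row minima: -1, -5 → the inspector's maximin is -1.
Column maxima: -1, 11, 10, 10 → the inspectee's minimax is -1.
They coincide at (day 1, day 1), so the value is -1.

-1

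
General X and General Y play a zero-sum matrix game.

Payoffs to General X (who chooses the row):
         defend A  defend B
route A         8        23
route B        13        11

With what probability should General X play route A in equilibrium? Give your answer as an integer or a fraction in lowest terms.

Row minima are 8 and 11, so General X's maximin is 11; column maxima are 13 and 23, so General Y's minimax is 13. These differ, so the equilibrium is in mixed strategies.
Let General X play route A with probability p. General Y is indifferent when 8p + 13(1−p) = 23p + 11(1−p), giving p = 2/17.

2/17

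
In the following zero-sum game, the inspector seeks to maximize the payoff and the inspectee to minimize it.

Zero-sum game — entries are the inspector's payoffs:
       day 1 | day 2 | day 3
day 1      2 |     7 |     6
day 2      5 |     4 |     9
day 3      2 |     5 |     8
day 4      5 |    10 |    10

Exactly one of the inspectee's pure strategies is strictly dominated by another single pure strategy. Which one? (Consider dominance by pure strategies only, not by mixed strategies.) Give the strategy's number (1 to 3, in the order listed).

The inspectee prefers columns that give the inspector less. Compare day 3 with day 1: 2 < 6, 5 < 9, 2 < 8, 5 < 10.
So day 1 strictly dominates day 3 for the inspectee; day 3 is strictly dominated.

3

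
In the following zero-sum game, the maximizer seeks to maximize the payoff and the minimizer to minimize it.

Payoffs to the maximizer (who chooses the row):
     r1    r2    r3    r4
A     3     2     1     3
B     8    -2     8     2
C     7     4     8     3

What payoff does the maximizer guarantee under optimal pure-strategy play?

3

Row minima: 1, -2, 3 → the maximizer's maximin is 3.
Column maxima: 8, 4, 8, 3 → the minimizer's minimax is 3.
They coincide at (C, r4), so the value is 3.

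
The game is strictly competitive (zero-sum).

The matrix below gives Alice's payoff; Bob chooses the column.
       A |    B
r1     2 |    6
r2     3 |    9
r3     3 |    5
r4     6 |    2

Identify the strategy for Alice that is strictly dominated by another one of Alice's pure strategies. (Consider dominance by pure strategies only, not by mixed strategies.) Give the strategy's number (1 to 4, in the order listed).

1

Compare r1 with r2: 3 > 2, 9 > 6.
So r2 strictly dominates r1 for Alice; r1 is strictly dominated.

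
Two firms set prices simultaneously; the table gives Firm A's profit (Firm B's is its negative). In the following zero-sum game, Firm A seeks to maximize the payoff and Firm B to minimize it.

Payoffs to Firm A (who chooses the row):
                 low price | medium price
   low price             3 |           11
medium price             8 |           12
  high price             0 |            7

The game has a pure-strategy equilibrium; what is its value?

Row minima: 3, 8, 0 → Firm A's maximin is 8.
Column maxima: 8, 12 → Firm B's minimax is 8.
They coincide at (medium price, low price), so the value is 8.

8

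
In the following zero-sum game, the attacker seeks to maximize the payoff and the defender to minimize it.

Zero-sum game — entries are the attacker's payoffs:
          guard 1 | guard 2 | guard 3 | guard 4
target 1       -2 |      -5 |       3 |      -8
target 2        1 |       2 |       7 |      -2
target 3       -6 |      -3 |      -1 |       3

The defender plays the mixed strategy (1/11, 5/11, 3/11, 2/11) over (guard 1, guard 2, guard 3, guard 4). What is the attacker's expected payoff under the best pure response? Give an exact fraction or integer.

28/11

target 1: (-2)·(1/11) + (-5)·(5/11) + (3)·(3/11) + (-8)·(2/11) = -34/11.
target 2: (1)·(1/11) + (2)·(5/11) + (7)·(3/11) + (-2)·(2/11) = 28/11.
target 3: (-6)·(1/11) + (-3)·(5/11) + (-1)·(3/11) + (3)·(2/11) = -18/11.
The best pure response is target 2 with expected payoff 28/11.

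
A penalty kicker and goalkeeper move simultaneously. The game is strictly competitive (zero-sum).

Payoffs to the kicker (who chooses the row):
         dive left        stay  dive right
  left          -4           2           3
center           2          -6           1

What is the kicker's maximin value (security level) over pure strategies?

The worst-case payoff for each row is left: -4, center: -6.
The best of these is -4.

-4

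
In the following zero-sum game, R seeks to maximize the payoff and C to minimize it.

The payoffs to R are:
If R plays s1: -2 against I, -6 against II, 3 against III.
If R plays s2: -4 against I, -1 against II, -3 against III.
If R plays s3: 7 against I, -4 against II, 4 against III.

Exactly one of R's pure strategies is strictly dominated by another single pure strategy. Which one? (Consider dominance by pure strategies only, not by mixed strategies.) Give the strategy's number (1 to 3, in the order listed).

1

Compare s1 with s3: 7 > -2, -4 > -6, 4 > 3.
So s3 strictly dominates s1 for R; s1 is strictly dominated.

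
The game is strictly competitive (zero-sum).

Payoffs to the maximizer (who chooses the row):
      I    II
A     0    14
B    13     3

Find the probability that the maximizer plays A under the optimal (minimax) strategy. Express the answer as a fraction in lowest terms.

Row minima are 0 and 3, so the maximizer's maximin is 3; column maxima are 13 and 14, so the minimizer's minimax is 13. These differ, so the equilibrium is in mixed strategies.
Let the maximizer play A with probability p. The minimizer is indifferent when 13(1−p) = 14p + 3(1−p), giving p = 5/12.

5/12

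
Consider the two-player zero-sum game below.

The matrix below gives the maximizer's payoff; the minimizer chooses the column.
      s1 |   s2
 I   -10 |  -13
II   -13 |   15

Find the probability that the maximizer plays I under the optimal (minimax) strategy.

Row minima are -13 and -13, so the maximizer's maximin is -13; column maxima are -10 and 15, so the minimizer's minimax is -10. These differ, so the equilibrium is in mixed strategies.
Let the maximizer play I with probability p. The minimizer is indifferent when −10p − 13(1−p) = −13p + 15(1−p), giving p = 28/31.

28/31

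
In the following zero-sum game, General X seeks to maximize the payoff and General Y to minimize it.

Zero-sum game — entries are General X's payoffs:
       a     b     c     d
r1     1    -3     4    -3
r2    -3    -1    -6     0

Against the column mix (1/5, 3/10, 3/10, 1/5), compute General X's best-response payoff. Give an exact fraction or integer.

-1/10

r1: (1)·(1/5) + (-3)·(3/10) + (4)·(3/10) + (-3)·(1/5) = -1/10.
r2: (-3)·(1/5) + (-1)·(3/10) + (-6)·(3/10) + (0)·(1/5) = -27/10.
The best pure response is r1 with expected payoff -1/10.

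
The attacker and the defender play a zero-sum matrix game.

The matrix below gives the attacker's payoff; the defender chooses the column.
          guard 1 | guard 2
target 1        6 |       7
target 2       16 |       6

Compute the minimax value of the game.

Row minima are 6 and 6, so the attacker's maximin is 6; column maxima are 16 and 7, so the defender's minimax is 7. These differ, so the equilibrium is in mixed strategies.
Let the attacker play target 1 with probability p. The defender is indifferent when 6p + 16(1−p) = 7p + 6(1−p), giving p = 10/11.
Let the defender play guard 1 with probability q. The attacker is indifferent when 6q + 7(1−q) = 16q + 6(1−q), giving q = 1/11.
The value is 6·(1/11) + (7)·(10/11) = 76/11.

76/11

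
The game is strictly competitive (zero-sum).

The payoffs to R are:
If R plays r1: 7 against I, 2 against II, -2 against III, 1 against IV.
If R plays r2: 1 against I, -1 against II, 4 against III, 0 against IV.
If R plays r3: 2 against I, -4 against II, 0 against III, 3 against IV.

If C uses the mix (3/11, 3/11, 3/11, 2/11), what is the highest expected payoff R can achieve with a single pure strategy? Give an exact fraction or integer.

23/11

r1: (7)·(3/11) + (2)·(3/11) + (-2)·(3/11) + (1)·(2/11) = 23/11.
r2: (1)·(3/11) + (-1)·(3/11) + (4)·(3/11) + (0)·(2/11) = 12/11.
r3: (2)·(3/11) + (-4)·(3/11) + (0)·(3/11) + (3)·(2/11) = 0.
The best pure response is r1 with expected payoff 23/11.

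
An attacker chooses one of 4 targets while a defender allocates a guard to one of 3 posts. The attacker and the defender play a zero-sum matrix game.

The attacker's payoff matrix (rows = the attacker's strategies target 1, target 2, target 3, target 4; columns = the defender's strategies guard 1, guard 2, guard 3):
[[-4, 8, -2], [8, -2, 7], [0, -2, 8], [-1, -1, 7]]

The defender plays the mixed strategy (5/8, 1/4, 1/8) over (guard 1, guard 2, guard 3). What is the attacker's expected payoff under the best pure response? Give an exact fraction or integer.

43/8

target 1: (-4)·(5/8) + (8)·(1/4) + (-2)·(1/8) = -3/4.
target 2: (8)·(5/8) + (-2)·(1/4) + (7)·(1/8) = 43/8.
target 3: (0)·(5/8) + (-2)·(1/4) + (8)·(1/8) = 1/2.
target 4: (-1)·(5/8) + (-1)·(1/4) + (7)·(1/8) = 0.
The best pure response is target 2 with expected payoff 43/8.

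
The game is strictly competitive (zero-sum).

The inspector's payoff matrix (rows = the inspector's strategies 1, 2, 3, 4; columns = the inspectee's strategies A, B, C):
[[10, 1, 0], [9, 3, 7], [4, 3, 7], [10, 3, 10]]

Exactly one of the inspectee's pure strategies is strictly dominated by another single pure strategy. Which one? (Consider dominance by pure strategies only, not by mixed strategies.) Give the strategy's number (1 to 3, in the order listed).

The inspectee prefers columns that give the inspector less. Compare A with B: 1 < 10, 3 < 9, 3 < 4, 3 < 10.
So B strictly dominates A for the inspectee; A is strictly dominated.

1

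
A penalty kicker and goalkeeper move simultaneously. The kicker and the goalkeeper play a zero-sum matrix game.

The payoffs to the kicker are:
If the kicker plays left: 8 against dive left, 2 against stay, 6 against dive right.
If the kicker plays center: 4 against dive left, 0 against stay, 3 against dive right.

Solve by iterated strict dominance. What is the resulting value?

Row center is strictly dominated by row left (8>4, 2>0, 6>3); eliminate center.
Column dive left is strictly dominated by stay for the goalkeeper (2<8); eliminate dive left.
Column dive right is strictly dominated by stay for the goalkeeper (2<6); eliminate dive right.
Only (left, stay) remains, with payoff 2.

2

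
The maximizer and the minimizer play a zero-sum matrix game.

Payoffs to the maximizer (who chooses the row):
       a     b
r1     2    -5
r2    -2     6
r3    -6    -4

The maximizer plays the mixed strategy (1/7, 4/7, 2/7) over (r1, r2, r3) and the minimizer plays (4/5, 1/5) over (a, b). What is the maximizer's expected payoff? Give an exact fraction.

-61/35

Against (4/5, 1/5), each row's expected payoff is r1: 3/5; r2: -2/5; r3: -28/5.
Taking the (1/7, 4/7, 2/7)-weighted average: (1/7)·(3/5) + (4/7)·(-2/5) + (2/7)·(-28/5) = -61/35.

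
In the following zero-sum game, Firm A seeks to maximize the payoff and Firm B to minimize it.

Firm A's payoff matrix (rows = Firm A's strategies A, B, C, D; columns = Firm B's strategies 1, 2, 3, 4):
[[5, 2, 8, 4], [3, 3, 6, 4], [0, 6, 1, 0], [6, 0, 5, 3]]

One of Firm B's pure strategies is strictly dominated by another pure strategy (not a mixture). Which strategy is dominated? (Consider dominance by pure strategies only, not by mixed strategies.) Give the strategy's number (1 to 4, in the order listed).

Firm B prefers columns that give Firm A less. Compare 3 with 4: 4 < 8, 4 < 6, 0 < 1, 3 < 5.
So 4 strictly dominates 3 for Firm B; 3 is strictly dominated.

3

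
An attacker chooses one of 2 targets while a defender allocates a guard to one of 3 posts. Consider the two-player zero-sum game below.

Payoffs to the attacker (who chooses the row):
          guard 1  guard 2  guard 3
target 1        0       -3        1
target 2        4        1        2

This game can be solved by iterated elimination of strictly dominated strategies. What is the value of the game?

1

Row target 1 is strictly dominated by row target 2 (4>0, 1>-3, 2>1); eliminate target 1.
Column guard 1 is strictly dominated by guard 2 for the defender (1<4); eliminate guard 1.
Column guard 3 is strictly dominated by guard 2 for the defender (1<2); eliminate guard 3.
Only (target 2, guard 2) remains, with payoff 1.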